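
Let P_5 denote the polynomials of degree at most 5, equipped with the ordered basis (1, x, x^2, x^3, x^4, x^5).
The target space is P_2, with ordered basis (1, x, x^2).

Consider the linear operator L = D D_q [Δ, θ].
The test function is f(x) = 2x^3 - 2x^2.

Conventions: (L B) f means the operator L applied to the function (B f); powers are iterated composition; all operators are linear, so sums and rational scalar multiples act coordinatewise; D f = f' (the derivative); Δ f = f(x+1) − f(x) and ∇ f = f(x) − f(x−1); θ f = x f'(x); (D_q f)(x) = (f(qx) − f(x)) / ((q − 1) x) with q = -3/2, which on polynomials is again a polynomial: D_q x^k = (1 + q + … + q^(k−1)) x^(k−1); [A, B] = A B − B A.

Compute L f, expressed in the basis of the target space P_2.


the image equals g(x) = -3

θ f = 6x^3 - 4x^2
Δ θ f = 18x^2 + 10x + 2
Δ f = 6x^2 + 2x
θ Δ f = 12x^2 + 2x
[Δ, θ] f = 6x^2 + 8x + 2
D_q [Δ, θ] f = -3x + 8
D D_q [Δ, θ] f = -3


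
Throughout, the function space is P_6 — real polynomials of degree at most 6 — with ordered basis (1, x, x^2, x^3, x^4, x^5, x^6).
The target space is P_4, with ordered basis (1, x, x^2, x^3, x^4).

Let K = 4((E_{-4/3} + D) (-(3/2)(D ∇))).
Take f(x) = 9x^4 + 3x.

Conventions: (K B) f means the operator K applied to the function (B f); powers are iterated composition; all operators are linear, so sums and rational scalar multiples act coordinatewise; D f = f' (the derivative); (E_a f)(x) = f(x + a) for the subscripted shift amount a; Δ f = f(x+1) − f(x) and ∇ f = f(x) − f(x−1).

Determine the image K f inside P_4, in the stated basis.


the image equals g(x) = -648x^2 + 1080x - 1584

∇ f = 36x^3 - 54x^2 + 36x - 6
D ∇ f = 108x^2 - 108x + 36
(-(3/2)(D ∇)) f = -162x^2 + 162x - 54
E_{-4/3} (-(3/2)(D ∇)) f = -162x^2 + 594x - 558
D (-(3/2)(D ∇)) f = -324x + 162
(E_{-4/3} + D) (-(3/2)(D ∇)) f = -162x^2 + 270x - 396
(4((E_{-4/3} + D) (-(3/2)(D ∇)))) f = -648x^2 + 1080x - 1584


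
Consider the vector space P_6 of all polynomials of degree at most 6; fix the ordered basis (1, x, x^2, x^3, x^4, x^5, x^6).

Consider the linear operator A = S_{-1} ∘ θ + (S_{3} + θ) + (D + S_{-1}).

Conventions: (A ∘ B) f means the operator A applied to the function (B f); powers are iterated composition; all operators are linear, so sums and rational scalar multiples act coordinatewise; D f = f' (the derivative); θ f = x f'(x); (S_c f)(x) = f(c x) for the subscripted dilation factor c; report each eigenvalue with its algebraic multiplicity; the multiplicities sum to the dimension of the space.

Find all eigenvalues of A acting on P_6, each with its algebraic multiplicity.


image of 1: 2
image of x: 2x + 1
image of x^2: 14x^2 + 2x
image of x^3: 26x^3 + 3x^2
image of x^4: 90x^4 + 4x^3
image of x^5: 242x^5 + 5x^4
image of x^6: 742x^6 + 6x^5
the matrix is upper triangular; its diagonal is (2, 2, 14, 26, 90, 242, 742)
for a triangular matrix the eigenvalues are the diagonal entries, with algebraic multiplicity their repetition count

λ = 2 (multiplicity 2), λ = 14 (multiplicity 1), λ = 26 (multiplicity 1), λ = 90 (multiplicity 1), λ = 242 (multiplicity 1), λ = 742 (multiplicity 1)


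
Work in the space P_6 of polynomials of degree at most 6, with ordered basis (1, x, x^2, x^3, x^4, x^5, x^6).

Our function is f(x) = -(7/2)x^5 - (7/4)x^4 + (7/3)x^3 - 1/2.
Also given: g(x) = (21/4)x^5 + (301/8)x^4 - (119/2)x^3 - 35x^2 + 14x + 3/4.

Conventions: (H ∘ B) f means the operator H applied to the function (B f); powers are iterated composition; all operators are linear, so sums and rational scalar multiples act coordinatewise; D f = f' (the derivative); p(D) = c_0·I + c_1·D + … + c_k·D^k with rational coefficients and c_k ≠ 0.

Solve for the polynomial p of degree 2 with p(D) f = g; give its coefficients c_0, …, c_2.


p(D) = -(3/2)·I − 2·D + D^2, i.e. c_0 = -3/2, c_1 = -2, c_2 = 1

D^0 f = -(7/2)x^5 - (7/4)x^4 + (7/3)x^3 - 1/2
D^1 f = -(35/2)x^4 - 7x^3 + 7x^2
D^2 f = -70x^3 - 21x^2 + 14x
matching coefficients of g against c_0 f + c_1 Df + … from the top degree down determines the c_i
solution: c_0 = -3/2, c_1 = -2, c_2 = 1


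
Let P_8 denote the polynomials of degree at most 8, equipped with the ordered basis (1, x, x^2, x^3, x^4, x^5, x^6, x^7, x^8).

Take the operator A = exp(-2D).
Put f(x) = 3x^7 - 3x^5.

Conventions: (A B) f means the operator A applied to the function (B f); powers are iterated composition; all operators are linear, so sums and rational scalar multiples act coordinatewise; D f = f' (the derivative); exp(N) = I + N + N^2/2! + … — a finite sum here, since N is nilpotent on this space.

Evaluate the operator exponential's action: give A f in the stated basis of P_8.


the image equals g(x) = 3x^7 - 42x^6 + 249x^5 - 810x^4 + 1560x^3 - 1776x^2 + 1104x - 288

order-1 term: -42x^6 + 30x^4
order-2 term: 252x^5 - 120x^3
order-3 term: -840x^4 + 240x^2
order-4 term: 1680x^3 - 240x
order-5 term: -2016x^2 + 96
order-6 term: 1344x
order-7 term: -384
the series for exp(-2D) f terminates at order 7
exp(-2D) f = 3x^7 - 42x^6 + 249x^5 - 810x^4 + 1560x^3 - 1776x^2 + 1104x - 288


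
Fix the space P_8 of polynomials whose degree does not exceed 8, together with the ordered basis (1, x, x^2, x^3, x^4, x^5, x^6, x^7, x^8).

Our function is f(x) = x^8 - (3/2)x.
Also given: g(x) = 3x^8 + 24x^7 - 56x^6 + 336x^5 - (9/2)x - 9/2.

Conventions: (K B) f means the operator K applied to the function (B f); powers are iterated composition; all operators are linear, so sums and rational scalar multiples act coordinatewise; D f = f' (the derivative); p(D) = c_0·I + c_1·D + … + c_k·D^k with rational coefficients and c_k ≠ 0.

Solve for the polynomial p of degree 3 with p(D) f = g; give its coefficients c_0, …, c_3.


D^0 f = x^8 - (3/2)x
D^1 f = 8x^7 - 3/2
D^2 f = 56x^6
D^3 f = 336x^5
matching coefficients of g against c_0 f + c_1 Df + … from the top degree down determines the c_i
solution: c_0 = 3, c_1 = 3, c_2 = -1, c_3 = 1

c_0 = 3, c_1 = 3, c_2 = -1, c_3 = 1


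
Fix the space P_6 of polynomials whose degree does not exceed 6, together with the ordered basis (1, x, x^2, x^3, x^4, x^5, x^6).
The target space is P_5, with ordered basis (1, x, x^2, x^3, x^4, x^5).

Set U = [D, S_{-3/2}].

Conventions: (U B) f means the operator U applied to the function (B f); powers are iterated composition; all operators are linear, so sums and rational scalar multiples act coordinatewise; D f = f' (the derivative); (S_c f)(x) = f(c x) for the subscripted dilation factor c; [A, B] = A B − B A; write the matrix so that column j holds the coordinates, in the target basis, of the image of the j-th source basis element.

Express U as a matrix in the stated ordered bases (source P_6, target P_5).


the matrix is [[0, -5/2, 0, 0, 0, 0, 0]; [0, 0, 15/2, 0, 0, 0, 0]; [0, 0, 0, -135/8, 0, 0, 0]; [0, 0, 0, 0, 135/4, 0, 0]; [0, 0, 0, 0, 0, -2025/32, 0]; [0, 0, 0, 0, 0, 0, 3645/32]] (rows listed top to bottom)

image of 1: 0
image of x: -5/2
image of x^2: (15/2)x
image of x^3: -(135/8)x^2
image of x^4: (135/4)x^3
image of x^5: -(2025/32)x^4
image of x^6: (3645/32)x^5
each image's coordinates form column j of the matrix


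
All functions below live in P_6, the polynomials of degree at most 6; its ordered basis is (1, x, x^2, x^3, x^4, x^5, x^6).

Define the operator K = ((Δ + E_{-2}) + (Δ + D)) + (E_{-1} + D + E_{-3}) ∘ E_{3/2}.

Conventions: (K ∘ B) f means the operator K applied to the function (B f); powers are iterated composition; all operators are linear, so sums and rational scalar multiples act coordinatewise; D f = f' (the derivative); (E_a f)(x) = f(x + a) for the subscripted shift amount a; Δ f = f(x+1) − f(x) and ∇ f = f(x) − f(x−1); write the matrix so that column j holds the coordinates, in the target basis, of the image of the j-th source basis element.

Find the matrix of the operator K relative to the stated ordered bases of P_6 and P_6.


image of 1: 3
image of x: 3x + 1
image of x^2: 3x^2 + 2x + 23/2
image of x^3: 3x^3 + 3x^2 + (69/2)x - 5/2
image of x^4: 3x^4 + 4x^3 + 69x^2 - 10x + 293/8
image of x^5: 3x^5 + 5x^4 + 115x^3 - 25x^2 + (1465/8)x - 49/4
image of x^6: 3x^6 + 6x^5 + (345/2)x^4 - 50x^3 + (4395/8)x^2 - (147/2)x + 3935/32
each image's coordinates form column j of the matrix

the matrix is [[3, 1, 23/2, -5/2, 293/8, -49/4, 3935/32]; [0, 3, 2, 69/2, -10, 1465/8, -147/2]; [0, 0, 3, 3, 69, -25, 4395/8]; [0, 0, 0, 3, 4, 115, -50]; [0, 0, 0, 0, 3, 5, 345/2]; [0, 0, 0, 0, 0, 3, 6]; [0, 0, 0, 0, 0, 0, 3]] (rows listed top to bottom)


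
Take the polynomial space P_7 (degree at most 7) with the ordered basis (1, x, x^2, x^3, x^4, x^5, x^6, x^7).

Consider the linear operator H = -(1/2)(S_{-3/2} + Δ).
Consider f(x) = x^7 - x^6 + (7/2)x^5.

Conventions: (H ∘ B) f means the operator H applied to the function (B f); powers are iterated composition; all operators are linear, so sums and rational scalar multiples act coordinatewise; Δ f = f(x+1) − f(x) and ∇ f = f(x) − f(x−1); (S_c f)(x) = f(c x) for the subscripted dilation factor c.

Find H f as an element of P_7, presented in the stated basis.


the result is g(x) = (2187/256)x^7 + (281/128)x^6 + (741/128)x^5 - (75/4)x^4 - 25x^3 - (41/2)x^2 - (37/4)x - 7/4

S_{-3/2} f = -(2187/128)x^7 - (729/64)x^6 - (1701/64)x^5
Δ f = 7x^6 + 15x^5 + (75/2)x^4 + 50x^3 + 41x^2 + (37/2)x + 7/2
(S_{-3/2} + Δ) f = -(2187/128)x^7 - (281/64)x^6 - (741/64)x^5 + (75/2)x^4 + 50x^3 + 41x^2 + (37/2)x + 7/2
(-(1/2)(S_{-3/2} + Δ)) f = (2187/256)x^7 + (281/128)x^6 + (741/128)x^5 - (75/4)x^4 - 25x^3 - (41/2)x^2 - (37/4)x - 7/4


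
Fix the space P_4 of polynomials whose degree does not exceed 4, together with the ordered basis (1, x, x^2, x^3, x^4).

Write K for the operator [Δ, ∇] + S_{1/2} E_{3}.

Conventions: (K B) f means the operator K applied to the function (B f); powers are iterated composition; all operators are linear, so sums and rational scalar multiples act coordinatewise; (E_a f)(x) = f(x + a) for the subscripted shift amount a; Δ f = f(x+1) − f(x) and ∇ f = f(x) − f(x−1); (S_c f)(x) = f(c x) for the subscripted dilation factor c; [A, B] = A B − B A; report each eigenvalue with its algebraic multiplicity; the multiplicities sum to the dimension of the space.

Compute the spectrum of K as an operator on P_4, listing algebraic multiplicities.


λ = 1/16 (multiplicity 1), λ = 1/8 (multiplicity 1), λ = 1/4 (multiplicity 1), λ = 1/2 (multiplicity 1), λ = 1 (multiplicity 1)

image of 1: 1
image of x: (1/2)x + 3
image of x^2: (1/4)x^2 + 3x + 9
image of x^3: (1/8)x^3 + (9/4)x^2 + (27/2)x + 27
image of x^4: (1/16)x^4 + (3/2)x^3 + (27/2)x^2 + 54x + 81
the matrix is upper triangular; its diagonal is (1, 1/2, 1/4, 1/8, 1/16)
for a triangular matrix the eigenvalues are the diagonal entries, with algebraic multiplicity their repetition count


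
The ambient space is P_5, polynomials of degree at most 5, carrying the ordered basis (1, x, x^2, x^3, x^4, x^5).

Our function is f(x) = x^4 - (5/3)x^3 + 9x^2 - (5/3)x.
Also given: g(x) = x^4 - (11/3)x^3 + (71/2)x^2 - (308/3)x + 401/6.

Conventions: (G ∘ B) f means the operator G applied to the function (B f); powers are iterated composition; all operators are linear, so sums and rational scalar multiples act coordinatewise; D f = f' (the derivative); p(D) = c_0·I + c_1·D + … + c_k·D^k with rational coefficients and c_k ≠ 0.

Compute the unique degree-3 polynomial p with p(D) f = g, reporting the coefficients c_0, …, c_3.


D^0 f = x^4 - (5/3)x^3 + 9x^2 - (5/3)x
D^1 f = 4x^3 - 5x^2 + 18x - 5/3
D^2 f = 12x^2 - 10x + 18
D^3 f = 24x - 10
matching coefficients of g against c_0 f + c_1 Df + … from the top degree down determines the c_i
solution: c_0 = 1, c_1 = -1/2, c_2 = 2, c_3 = -3

p(D) = I − (1/2)·D + 2·D^2 − 3·D^3, i.e. c_0 = 1, c_1 = -1/2, c_2 = 2, c_3 = -3


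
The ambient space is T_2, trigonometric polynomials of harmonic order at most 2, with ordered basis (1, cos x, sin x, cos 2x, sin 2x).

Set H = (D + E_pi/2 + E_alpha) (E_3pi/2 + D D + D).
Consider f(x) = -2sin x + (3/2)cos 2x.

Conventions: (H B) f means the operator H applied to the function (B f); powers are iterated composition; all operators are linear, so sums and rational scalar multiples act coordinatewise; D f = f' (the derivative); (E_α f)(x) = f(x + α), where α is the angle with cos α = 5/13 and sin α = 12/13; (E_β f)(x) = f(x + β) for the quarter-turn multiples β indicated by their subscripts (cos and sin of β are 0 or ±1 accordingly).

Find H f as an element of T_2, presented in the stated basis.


the result is g(x) = (76/13)cos x + (10/13)sin x + (786/169)cos 2x + (4299/169)sin 2x

E_3pi/2 f = 2cos x - (3/2)cos 2x
D f = -2cos x - 3sin 2x
D D f = 2sin x - 6cos 2x
D f = -2cos x - 3sin 2x
(E_3pi/2 + D D + D) f = 2sin x - (15/2)cos 2x - 3sin 2x
D (E_3pi/2 + D D + D) f = 2cos x - 6cos 2x + 15sin 2x
E_pi/2 (E_3pi/2 + D D + D) f = 2cos x + (15/2)cos 2x + 3sin 2x
E_alpha (E_3pi/2 + D D + D) f = (24/13)cos x + (10/13)sin x + (1065/338)cos 2x + (1257/169)sin 2x
(D + E_pi/2 + E_alpha) (E_3pi/2 + D D + D) f = (76/13)cos x + (10/13)sin x + (786/169)cos 2x + (4299/169)sin 2x


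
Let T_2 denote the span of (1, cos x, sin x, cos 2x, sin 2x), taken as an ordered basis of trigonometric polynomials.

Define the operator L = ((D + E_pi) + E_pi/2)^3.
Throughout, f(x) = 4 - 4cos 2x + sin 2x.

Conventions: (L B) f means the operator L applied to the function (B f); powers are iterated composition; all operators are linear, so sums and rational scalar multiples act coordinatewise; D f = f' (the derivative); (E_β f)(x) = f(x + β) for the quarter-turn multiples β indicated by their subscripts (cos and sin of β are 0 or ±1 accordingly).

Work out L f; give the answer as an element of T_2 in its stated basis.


the image equals g(x) = 32 - 8cos 2x - 32sin 2x

D f = 2cos 2x + 8sin 2x
E_pi f = 4 - 4cos 2x + sin 2x
(D + E_pi) f = 4 - 2cos 2x + 9sin 2x
E_pi/2 f = 4 + 4cos 2x - sin 2x
((D + E_pi) + E_pi/2) f = 8 + 2cos 2x + 8sin 2x
D ((D + E_pi) + E_pi/2) f = 16cos 2x - 4sin 2x
E_pi ((D + E_pi) + E_pi/2) f = 8 + 2cos 2x + 8sin 2x
(D + E_pi) ((D + E_pi) + E_pi/2) f = 8 + 18cos 2x + 4sin 2x
E_pi/2 ((D + E_pi) + E_pi/2) f = 8 - 2cos 2x - 8sin 2x
((D + E_pi) + E_pi/2) ((D + E_pi) + E_pi/2) f = 16 + 16cos 2x - 4sin 2x
D ((D + E_pi) + E_pi/2) ((D + E_pi) + E_pi/2) f = -8cos 2x - 32sin 2x
E_pi ((D + E_pi) + E_pi/2) ((D + E_pi) + E_pi/2) f = 16 + 16cos 2x - 4sin 2x
(D + E_pi) ((D + E_pi) + E_pi/2) ((D + E_pi) + E_pi/2) f = 16 + 8cos 2x - 36sin 2x
E_pi/2 ((D + E_pi) + E_pi/2) ((D + E_pi) + E_pi/2) f = 16 - 16cos 2x + 4sin 2x
((D + E_pi) + E_pi/2) ((D + E_pi) + E_pi/2) ((D + E_pi) + E_pi/2) f = 32 - 8cos 2x - 32sin 2x


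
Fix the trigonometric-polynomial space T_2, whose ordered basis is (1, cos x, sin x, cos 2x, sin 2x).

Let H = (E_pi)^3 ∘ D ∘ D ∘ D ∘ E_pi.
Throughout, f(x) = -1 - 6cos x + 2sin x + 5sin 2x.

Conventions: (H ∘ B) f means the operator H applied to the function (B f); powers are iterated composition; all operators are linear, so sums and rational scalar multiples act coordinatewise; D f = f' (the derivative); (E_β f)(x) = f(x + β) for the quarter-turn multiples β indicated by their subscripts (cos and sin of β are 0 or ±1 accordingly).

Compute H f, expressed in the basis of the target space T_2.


E_pi f = -1 + 6cos x - 2sin x + 5sin 2x
D E_pi f = -2cos x - 6sin x + 10cos 2x
D D E_pi f = -6cos x + 2sin x - 20sin 2x
D (D ∘ D ∘ E_pi) f = 2cos x + 6sin x - 40cos 2x
E_pi D (D ∘ D ∘ E_pi) f = -2cos x - 6sin x - 40cos 2x
E_pi E_pi D (D ∘ D ∘ E_pi) f = 2cos x + 6sin x - 40cos 2x
E_pi E_pi E_pi D (D ∘ D ∘ E_pi) f = -2cos x - 6sin x - 40cos 2x

the result is g(x) = -2cos x - 6sin x - 40cos 2x


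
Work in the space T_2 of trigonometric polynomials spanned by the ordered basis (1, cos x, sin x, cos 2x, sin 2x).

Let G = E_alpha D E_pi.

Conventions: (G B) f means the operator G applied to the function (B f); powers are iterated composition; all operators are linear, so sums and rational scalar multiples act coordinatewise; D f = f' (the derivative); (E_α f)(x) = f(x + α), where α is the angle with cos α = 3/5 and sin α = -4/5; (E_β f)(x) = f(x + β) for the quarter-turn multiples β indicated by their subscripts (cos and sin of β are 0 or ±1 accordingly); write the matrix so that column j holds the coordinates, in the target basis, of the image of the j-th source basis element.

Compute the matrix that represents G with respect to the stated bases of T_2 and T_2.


image of 1: 0
image of cos x: -(4/5)cos x + (3/5)sin x
image of sin x: -(3/5)cos x - (4/5)sin x
image of cos 2x: (48/25)cos 2x + (14/25)sin 2x
image of sin 2x: -(14/25)cos 2x + (48/25)sin 2x
each image's coordinates form column j of the matrix

the matrix is [[0, 0, 0, 0, 0]; [0, -4/5, -3/5, 0, 0]; [0, 3/5, -4/5, 0, 0]; [0, 0, 0, 48/25, -14/25]; [0, 0, 0, 14/25, 48/25]] (rows listed top to bottom)


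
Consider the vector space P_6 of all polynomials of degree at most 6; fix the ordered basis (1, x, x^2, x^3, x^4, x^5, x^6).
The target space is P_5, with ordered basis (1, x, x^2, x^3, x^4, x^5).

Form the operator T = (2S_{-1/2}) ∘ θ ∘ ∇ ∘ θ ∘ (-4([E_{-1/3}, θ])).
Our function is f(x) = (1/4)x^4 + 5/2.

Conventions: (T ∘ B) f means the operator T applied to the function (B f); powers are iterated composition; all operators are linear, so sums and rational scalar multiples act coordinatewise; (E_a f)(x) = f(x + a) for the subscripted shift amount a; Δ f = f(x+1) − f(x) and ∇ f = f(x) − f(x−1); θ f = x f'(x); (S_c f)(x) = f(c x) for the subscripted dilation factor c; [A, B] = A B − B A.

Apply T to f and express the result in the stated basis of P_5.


θ f = x^4
E_{-1/3} θ f = x^4 - (4/3)x^3 + (2/3)x^2 - (4/27)x + 1/81
E_{-1/3} f = (1/4)x^4 - (1/3)x^3 + (1/6)x^2 - (1/27)x + 811/324
θ E_{-1/3} f = x^4 - x^3 + (1/3)x^2 - (1/27)x
[E_{-1/3}, θ] f = -(1/3)x^3 + (1/3)x^2 - (1/9)x + 1/81
(-4([E_{-1/3}, θ])) f = (4/3)x^3 - (4/3)x^2 + (4/9)x - 4/81
θ (-4([E_{-1/3}, θ])) f = 4x^3 - (8/3)x^2 + (4/9)x
∇ θ (-4([E_{-1/3}, θ])) f = 12x^2 - (52/3)x + 64/9
θ ∇ θ (-4([E_{-1/3}, θ])) f = 24x^2 - (52/3)x
S_{-1/2} (θ ∘ ∇ ∘ θ) (-4([E_{-1/3}, θ])) f = 6x^2 + (26/3)x
(2S_{-1/2}) (θ ∘ ∇ ∘ θ) (-4([E_{-1/3}, θ])) f = 12x^2 + (52/3)x

the image equals g(x) = 12x^2 + (52/3)x


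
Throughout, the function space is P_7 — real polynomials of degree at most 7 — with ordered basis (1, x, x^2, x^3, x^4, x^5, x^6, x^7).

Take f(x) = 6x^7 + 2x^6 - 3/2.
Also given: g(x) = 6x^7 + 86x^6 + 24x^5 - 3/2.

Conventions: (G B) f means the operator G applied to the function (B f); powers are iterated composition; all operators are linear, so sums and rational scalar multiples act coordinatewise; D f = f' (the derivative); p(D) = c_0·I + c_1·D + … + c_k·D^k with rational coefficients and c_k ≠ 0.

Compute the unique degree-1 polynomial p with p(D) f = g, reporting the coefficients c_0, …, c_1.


D^0 f = 6x^7 + 2x^6 - 3/2
D^1 f = 42x^6 + 12x^5
matching coefficients of g against c_0 f + c_1 Df + … from the top degree down determines the c_i
solution: c_0 = 1, c_1 = 2

c_0 = 1, c_1 = 2


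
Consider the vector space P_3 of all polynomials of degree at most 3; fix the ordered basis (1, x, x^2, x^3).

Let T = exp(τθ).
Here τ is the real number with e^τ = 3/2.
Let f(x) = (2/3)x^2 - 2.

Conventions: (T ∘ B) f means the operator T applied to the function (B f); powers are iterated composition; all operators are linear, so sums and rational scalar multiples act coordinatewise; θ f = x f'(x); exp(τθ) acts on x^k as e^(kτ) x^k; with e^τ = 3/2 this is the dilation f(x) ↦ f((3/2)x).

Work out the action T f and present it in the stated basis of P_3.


exp(τθ) x^k = e^(kτ) x^k; with e^τ = 3/2 this sends x^k to (3/2)^k x^k
x^2 ↦ 9/4 x^2
applying this coordinatewise to f: exp(τθ) f = (3/2)x^2 - 2

the result is g(x) = (3/2)x^2 - 2


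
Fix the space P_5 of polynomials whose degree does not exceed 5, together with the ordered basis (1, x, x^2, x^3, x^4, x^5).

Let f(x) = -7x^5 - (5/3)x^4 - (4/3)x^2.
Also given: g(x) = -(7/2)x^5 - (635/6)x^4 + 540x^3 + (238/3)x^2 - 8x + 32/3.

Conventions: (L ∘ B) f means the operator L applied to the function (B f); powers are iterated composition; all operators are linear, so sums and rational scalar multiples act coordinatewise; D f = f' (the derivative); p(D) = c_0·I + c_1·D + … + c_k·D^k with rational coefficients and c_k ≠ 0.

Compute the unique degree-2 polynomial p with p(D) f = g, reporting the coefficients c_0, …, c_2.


D^0 f = -7x^5 - (5/3)x^4 - (4/3)x^2
D^1 f = -35x^4 - (20/3)x^3 - (8/3)x
D^2 f = -140x^3 - 20x^2 - 8/3
matching coefficients of g against c_0 f + c_1 Df + … from the top degree down determines the c_i
solution: c_0 = 1/2, c_1 = 3, c_2 = -4

c_0 = 1/2, c_1 = 3, c_2 = -4


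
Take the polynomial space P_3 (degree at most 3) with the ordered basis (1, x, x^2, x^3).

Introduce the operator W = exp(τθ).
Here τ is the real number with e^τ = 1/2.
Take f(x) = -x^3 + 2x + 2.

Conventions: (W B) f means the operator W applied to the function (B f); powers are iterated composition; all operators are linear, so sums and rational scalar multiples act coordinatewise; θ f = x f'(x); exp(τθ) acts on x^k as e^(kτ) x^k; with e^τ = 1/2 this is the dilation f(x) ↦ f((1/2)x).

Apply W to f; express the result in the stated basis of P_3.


exp(τθ) x^k = e^(kτ) x^k; with e^τ = 1/2 this sends x^k to (1/2)^k x^k
x ↦ 1/2 x
x^3 ↦ 1/8 x^3
applying this coordinatewise to f: exp(τθ) f = -(1/8)x^3 + x + 2

the result is g(x) = -(1/8)x^3 + x + 2


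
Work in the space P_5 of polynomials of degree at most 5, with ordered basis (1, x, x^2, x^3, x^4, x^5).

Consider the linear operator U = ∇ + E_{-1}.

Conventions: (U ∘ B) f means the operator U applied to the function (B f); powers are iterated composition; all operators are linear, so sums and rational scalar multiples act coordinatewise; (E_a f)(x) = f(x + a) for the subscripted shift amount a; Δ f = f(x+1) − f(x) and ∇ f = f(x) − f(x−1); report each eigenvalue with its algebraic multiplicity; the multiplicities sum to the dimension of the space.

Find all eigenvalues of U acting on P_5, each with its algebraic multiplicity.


image of 1: 1
image of x: x
image of x^2: x^2
image of x^3: x^3
image of x^4: x^4
image of x^5: x^5
the matrix is upper triangular; its diagonal is (1, 1, 1, 1, 1, 1)
for a triangular matrix the eigenvalues are the diagonal entries, with algebraic multiplicity their repetition count

λ = 1 (multiplicity 6)


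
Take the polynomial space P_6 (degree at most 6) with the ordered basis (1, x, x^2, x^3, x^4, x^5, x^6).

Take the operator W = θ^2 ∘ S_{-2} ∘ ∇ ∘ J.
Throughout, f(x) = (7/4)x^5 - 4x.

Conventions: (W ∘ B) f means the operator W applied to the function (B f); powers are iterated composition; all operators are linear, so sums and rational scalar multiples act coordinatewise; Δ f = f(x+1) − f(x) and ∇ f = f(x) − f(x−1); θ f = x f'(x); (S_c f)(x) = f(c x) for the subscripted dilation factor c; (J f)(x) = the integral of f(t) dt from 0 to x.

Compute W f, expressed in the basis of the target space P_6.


J f = (7/24)x^6 - 2x^2
∇ J f = (7/4)x^5 - (35/8)x^4 + (35/6)x^3 - (35/8)x^2 - (9/4)x + 41/24
S_{-2} ∇ J f = -56x^5 - 70x^4 - (140/3)x^3 - (35/2)x^2 + (9/2)x + 41/24
θ (S_{-2} ∘ ∇) J f = -280x^5 - 280x^4 - 140x^3 - 35x^2 + (9/2)x
θ θ (S_{-2} ∘ ∇) J f = -1400x^5 - 1120x^4 - 420x^3 - 70x^2 + (9/2)x

the image equals g(x) = -1400x^5 - 1120x^4 - 420x^3 - 70x^2 + (9/2)x


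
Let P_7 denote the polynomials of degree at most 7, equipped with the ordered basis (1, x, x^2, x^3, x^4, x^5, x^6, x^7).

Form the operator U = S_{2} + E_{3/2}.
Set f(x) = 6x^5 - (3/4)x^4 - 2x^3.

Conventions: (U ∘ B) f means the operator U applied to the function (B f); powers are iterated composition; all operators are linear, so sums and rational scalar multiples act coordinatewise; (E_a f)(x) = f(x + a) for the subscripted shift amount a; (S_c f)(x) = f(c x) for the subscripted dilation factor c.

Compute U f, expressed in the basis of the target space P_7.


S_{2} f = 192x^5 - 12x^4 - 16x^3
E_{3/2} f = 6x^5 + (177/4)x^4 + (257/2)x^3 + (1467/8)x^2 + (513/4)x + 2241/64
(S_{2} + E_{3/2}) f = 198x^5 + (129/4)x^4 + (225/2)x^3 + (1467/8)x^2 + (513/4)x + 2241/64

g(x) = 198x^5 + (129/4)x^4 + (225/2)x^3 + (1467/8)x^2 + (513/4)x + 2241/64


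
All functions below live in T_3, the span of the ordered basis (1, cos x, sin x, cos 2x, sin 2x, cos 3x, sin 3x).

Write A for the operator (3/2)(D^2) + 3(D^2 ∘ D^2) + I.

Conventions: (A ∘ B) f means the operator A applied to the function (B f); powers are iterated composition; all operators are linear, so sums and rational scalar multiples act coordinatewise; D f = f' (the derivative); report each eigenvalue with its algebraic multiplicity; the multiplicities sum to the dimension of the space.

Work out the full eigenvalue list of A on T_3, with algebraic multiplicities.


image of 1: 1
image of cos x: (5/2)cos x
image of sin x: (5/2)sin x
image of cos 2x: 43cos 2x
image of sin 2x: 43sin 2x
image of cos 3x: (461/2)cos 3x
image of sin 3x: (461/2)sin 3x
the matrix is diagonal; its diagonal is (1, 5/2, 5/2, 43, 43, 461/2, 461/2)
for a triangular matrix the eigenvalues are the diagonal entries, with algebraic multiplicity their repetition count

λ = 1 (multiplicity 1), λ = 5/2 (multiplicity 2), λ = 43 (multiplicity 2), λ = 461/2 (multiplicity 2)


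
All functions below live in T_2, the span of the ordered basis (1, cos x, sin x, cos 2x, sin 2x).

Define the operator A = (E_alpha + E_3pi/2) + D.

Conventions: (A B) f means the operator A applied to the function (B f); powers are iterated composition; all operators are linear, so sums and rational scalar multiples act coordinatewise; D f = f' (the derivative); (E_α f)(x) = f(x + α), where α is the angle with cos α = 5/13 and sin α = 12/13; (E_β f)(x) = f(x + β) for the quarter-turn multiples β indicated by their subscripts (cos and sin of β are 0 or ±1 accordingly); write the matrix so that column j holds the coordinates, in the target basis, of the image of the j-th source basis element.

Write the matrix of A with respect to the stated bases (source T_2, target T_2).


image of 1: 2
image of cos x: (5/13)cos x - (12/13)sin x
image of sin x: (12/13)cos x + (5/13)sin x
image of cos 2x: -(288/169)cos 2x - (458/169)sin 2x
image of sin 2x: (458/169)cos 2x - (288/169)sin 2x
each image's coordinates form column j of the matrix

the matrix is [[2, 0, 0, 0, 0]; [0, 5/13, 12/13, 0, 0]; [0, -12/13, 5/13, 0, 0]; [0, 0, 0, -288/169, 458/169]; [0, 0, 0, -458/169, -288/169]] (rows listed top to bottom)


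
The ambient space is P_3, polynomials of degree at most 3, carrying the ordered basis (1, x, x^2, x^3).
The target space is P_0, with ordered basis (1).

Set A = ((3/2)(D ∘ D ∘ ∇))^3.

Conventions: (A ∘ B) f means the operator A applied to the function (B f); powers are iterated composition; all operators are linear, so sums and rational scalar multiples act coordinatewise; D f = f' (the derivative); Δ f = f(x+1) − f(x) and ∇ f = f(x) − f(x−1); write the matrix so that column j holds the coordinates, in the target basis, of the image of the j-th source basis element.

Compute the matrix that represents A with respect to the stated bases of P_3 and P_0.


image of 1: 0
image of x: 0
image of x^2: 0
image of x^3: 0
each image's coordinates form column j of the matrix

the matrix is [[0, 0, 0, 0]] (rows listed top to bottom)


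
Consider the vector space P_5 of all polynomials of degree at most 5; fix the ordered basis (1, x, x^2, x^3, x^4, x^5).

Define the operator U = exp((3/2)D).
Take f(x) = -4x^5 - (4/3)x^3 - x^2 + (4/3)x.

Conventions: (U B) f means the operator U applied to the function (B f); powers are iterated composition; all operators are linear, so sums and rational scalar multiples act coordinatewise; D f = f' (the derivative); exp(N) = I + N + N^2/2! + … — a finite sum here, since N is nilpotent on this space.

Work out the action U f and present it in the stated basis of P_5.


g(x) = -4x^5 - 30x^4 - (274/3)x^3 - 142x^2 - (1343/12)x - 281/8

order-1 term: -30x^4 - 6x^2 - 3x + 2
order-2 term: -90x^3 - 9x - 9/4
order-3 term: -135x^2 - 9/2
order-4 term: -(405/4)x
order-5 term: -243/8
the series for exp((3/2)D) f terminates at order 5
exp((3/2)D) f = -4x^5 - 30x^4 - (274/3)x^3 - 142x^2 - (1343/12)x - 281/8


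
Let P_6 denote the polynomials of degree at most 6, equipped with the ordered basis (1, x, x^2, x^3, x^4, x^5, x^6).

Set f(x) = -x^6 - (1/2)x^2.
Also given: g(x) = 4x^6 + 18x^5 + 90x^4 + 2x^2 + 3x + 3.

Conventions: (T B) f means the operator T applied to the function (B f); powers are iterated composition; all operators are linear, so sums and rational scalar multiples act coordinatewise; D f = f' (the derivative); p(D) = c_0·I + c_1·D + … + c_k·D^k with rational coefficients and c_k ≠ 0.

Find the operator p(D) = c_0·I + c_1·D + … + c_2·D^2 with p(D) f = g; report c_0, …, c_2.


c_0 = -4, c_1 = -3, c_2 = -3

D^0 f = -x^6 - (1/2)x^2
D^1 f = -6x^5 - x
D^2 f = -30x^4 - 1
matching coefficients of g against c_0 f + c_1 Df + … from the top degree down determines the c_i
solution: c_0 = -4, c_1 = -3, c_2 = -3


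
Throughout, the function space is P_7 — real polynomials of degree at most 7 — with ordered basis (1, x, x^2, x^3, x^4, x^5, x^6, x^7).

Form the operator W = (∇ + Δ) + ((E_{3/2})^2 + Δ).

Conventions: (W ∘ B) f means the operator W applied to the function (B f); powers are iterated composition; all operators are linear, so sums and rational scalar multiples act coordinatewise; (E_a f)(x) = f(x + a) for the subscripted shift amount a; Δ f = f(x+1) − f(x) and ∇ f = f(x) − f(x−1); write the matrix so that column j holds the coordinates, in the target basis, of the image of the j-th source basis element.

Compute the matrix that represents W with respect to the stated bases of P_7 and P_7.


image of 1: 1
image of x: x + 6
image of x^2: x^2 + 12x + 10
image of x^3: x^3 + 18x^2 + 30x + 30
image of x^4: x^4 + 24x^3 + 60x^2 + 120x + 82
image of x^5: x^5 + 30x^4 + 100x^3 + 300x^2 + 410x + 246
image of x^6: x^6 + 36x^5 + 150x^4 + 600x^3 + 1230x^2 + 1476x + 730
image of x^7: x^7 + 42x^6 + 210x^5 + 1050x^4 + 2870x^3 + 5166x^2 + 5110x + 2190
each image's coordinates form column j of the matrix

the matrix is [[1, 6, 10, 30, 82, 246, 730, 2190]; [0, 1, 12, 30, 120, 410, 1476, 5110]; [0, 0, 1, 18, 60, 300, 1230, 5166]; [0, 0, 0, 1, 24, 100, 600, 2870]; [0, 0, 0, 0, 1, 30, 150, 1050]; [0, 0, 0, 0, 0, 1, 36, 210]; [0, 0, 0, 0, 0, 0, 1, 42]; [0, 0, 0, 0, 0, 0, 0, 1]] (rows listed top to bottom)


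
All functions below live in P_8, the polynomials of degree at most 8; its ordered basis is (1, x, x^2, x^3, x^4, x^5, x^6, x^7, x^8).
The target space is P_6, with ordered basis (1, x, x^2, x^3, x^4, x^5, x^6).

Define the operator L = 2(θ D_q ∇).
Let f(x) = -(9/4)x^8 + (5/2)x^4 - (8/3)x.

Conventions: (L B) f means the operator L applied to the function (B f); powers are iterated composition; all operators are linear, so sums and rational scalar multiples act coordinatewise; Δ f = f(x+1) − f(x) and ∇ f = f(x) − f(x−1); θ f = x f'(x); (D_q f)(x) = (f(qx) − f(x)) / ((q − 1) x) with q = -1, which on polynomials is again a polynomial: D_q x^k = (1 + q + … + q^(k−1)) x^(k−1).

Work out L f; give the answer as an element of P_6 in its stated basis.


g(x) = -216x^6 - 1008x^4 - 464x^2

∇ f = -18x^7 + 63x^6 - 126x^5 + (315/2)x^4 - 116x^3 + 48x^2 - 8x - 35/12
D_q ∇ f = -18x^6 - 126x^4 - 116x^2 - 8
θ D_q ∇ f = -108x^6 - 504x^4 - 232x^2
(2(θ D_q ∇)) f = -216x^6 - 1008x^4 - 464x^2


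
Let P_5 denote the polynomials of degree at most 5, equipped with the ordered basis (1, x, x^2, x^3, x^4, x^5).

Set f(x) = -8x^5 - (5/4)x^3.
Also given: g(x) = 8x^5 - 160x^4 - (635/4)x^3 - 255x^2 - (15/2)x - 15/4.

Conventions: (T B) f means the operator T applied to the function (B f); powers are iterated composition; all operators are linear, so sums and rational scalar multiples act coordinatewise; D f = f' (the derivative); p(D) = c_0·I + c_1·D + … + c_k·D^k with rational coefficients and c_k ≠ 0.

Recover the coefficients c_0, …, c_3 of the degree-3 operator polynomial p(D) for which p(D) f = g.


p(D) = -I + 4·D + D^2 + (1/2)·D^3, i.e. c_0 = -1, c_1 = 4, c_2 = 1, c_3 = 1/2

D^0 f = -8x^5 - (5/4)x^3
D^1 f = -40x^4 - (15/4)x^2
D^2 f = -160x^3 - (15/2)x
D^3 f = -480x^2 - 15/2
matching coefficients of g against c_0 f + c_1 Df + … from the top degree down determines the c_i
solution: c_0 = -1, c_1 = 4, c_2 = 1, c_3 = 1/2


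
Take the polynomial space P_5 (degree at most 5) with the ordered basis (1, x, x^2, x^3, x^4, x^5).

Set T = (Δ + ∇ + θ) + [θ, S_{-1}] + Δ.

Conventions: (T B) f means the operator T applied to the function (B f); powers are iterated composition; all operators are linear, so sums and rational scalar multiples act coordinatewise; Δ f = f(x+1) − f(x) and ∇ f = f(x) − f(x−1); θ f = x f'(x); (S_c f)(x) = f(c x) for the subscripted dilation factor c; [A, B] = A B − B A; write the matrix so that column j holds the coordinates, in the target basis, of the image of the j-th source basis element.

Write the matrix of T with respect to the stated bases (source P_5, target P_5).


image of 1: 0
image of x: x + 3
image of x^2: 2x^2 + 6x + 1
image of x^3: 3x^3 + 9x^2 + 3x + 3
image of x^4: 4x^4 + 12x^3 + 6x^2 + 12x + 1
image of x^5: 5x^5 + 15x^4 + 10x^3 + 30x^2 + 5x + 3
each image's coordinates form column j of the matrix

the matrix is [[0, 3, 1, 3, 1, 3]; [0, 1, 6, 3, 12, 5]; [0, 0, 2, 9, 6, 30]; [0, 0, 0, 3, 12, 10]; [0, 0, 0, 0, 4, 15]; [0, 0, 0, 0, 0, 5]] (rows listed top to bottom)


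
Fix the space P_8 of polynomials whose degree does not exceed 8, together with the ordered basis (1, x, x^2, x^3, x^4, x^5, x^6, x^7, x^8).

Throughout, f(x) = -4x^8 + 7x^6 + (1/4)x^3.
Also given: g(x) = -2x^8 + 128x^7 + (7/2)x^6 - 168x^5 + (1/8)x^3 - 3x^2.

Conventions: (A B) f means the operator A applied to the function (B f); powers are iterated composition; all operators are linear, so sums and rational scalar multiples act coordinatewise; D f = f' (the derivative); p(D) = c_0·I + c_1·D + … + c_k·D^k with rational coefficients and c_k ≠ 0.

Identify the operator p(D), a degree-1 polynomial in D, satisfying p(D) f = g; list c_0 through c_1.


c_0 = 1/2, c_1 = -4

D^0 f = -4x^8 + 7x^6 + (1/4)x^3
D^1 f = -32x^7 + 42x^5 + (3/4)x^2
matching coefficients of g against c_0 f + c_1 Df + … from the top degree down determines the c_i
solution: c_0 = 1/2, c_1 = -4


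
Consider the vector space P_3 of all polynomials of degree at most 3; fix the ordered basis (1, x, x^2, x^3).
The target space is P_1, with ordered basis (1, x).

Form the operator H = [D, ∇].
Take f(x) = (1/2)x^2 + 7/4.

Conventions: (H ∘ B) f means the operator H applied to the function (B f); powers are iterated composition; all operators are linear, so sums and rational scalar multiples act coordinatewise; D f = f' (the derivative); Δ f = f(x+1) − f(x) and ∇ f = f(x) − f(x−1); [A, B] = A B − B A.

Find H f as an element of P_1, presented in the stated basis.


∇ f = x - 1/2
D ∇ f = 1
D f = x
∇ D f = 1
[D, ∇] f = 0

the image equals g(x) = 0


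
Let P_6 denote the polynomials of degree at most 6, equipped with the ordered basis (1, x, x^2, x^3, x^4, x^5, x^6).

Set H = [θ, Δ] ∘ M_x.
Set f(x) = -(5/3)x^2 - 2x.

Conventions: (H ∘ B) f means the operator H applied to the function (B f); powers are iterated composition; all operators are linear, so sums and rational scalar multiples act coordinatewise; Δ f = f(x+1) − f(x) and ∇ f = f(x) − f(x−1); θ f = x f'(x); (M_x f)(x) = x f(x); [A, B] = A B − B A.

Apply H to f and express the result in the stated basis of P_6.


M_x f = -(5/3)x^3 - 2x^2
Δ M_x f = -5x^2 - 9x - 11/3
θ Δ M_x f = -10x^2 - 9x
θ M_x f = -5x^3 - 4x^2
Δ θ M_x f = -15x^2 - 23x - 9
[θ, Δ] M_x f = 5x^2 + 14x + 9

g(x) = 5x^2 + 14x + 9


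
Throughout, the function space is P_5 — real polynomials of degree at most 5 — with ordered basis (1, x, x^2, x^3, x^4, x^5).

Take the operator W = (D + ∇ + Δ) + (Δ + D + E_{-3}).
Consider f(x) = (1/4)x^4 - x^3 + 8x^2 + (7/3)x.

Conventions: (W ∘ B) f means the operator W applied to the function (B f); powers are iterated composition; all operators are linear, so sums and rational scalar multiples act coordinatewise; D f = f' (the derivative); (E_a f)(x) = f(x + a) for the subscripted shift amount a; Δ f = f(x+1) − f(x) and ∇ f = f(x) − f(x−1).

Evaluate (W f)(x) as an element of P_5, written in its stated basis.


g(x) = (1/4)x^4 + x^3 + 17x^2 - (59/3)x + 775/6

D f = x^3 - 3x^2 + 16x + 7/3
∇ f = x^3 - (9/2)x^2 + 20x - 83/12
Δ f = x^3 - (3/2)x^2 + 14x + 115/12
(D + ∇ + Δ) f = 3x^3 - 9x^2 + 50x + 5
Δ f = x^3 - (3/2)x^2 + 14x + 115/12
D f = x^3 - 3x^2 + 16x + 7/3
E_{-3} f = (1/4)x^4 - 4x^3 + (61/2)x^2 - (299/3)x + 449/4
(Δ + D + E_{-3}) f = (1/4)x^4 - 2x^3 + 26x^2 - (209/3)x + 745/6
((D + ∇ + Δ) + (Δ + D + E_{-3})) f = (1/4)x^4 + x^3 + 17x^2 - (59/3)x + 775/6


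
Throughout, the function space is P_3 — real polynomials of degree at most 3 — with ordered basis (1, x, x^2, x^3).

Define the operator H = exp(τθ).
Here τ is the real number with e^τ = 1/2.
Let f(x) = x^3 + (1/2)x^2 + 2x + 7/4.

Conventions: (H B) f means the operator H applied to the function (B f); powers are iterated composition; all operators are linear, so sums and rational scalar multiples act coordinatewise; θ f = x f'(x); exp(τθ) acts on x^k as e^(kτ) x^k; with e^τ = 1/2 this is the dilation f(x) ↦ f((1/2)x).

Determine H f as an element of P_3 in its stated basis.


exp(τθ) x^k = e^(kτ) x^k; with e^τ = 1/2 this sends x^k to (1/2)^k x^k
x ↦ 1/2 x
x^2 ↦ 1/4 x^2
x^3 ↦ 1/8 x^3
applying this coordinatewise to f: exp(τθ) f = (1/8)x^3 + (1/8)x^2 + x + 7/4

the image equals g(x) = (1/8)x^3 + (1/8)x^2 + x + 7/4


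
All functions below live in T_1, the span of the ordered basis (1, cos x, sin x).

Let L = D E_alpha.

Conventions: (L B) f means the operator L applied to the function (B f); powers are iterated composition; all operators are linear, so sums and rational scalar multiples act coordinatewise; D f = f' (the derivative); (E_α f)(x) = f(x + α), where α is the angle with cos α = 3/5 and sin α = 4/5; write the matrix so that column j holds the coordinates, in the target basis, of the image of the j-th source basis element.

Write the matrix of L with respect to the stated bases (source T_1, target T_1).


image of 1: 0
image of cos x: -(4/5)cos x - (3/5)sin x
image of sin x: (3/5)cos x - (4/5)sin x
each image's coordinates form column j of the matrix

the matrix is [[0, 0, 0]; [0, -4/5, 3/5]; [0, -3/5, -4/5]] (rows listed top to bottom)


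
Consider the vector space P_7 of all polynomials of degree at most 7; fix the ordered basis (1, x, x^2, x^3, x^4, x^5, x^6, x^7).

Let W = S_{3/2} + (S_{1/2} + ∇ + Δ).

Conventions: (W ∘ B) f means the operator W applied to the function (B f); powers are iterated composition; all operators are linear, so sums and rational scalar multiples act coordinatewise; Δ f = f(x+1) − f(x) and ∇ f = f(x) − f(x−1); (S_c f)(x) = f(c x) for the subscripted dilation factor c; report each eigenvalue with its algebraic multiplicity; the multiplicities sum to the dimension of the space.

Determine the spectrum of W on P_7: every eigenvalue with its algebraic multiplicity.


image of 1: 2
image of x: 2x + 2
image of x^2: (5/2)x^2 + 4x
image of x^3: (7/2)x^3 + 6x^2 + 2
image of x^4: (41/8)x^4 + 8x^3 + 8x
image of x^5: (61/8)x^5 + 10x^4 + 20x^2 + 2
image of x^6: (365/32)x^6 + 12x^5 + 40x^3 + 12x
image of x^7: (547/32)x^7 + 14x^6 + 70x^4 + 42x^2 + 2
the matrix is upper triangular; its diagonal is (2, 2, 5/2, 7/2, 41/8, 61/8, 365/32, 547/32)
for a triangular matrix the eigenvalues are the diagonal entries, with algebraic multiplicity their repetition count

λ = 2 (multiplicity 2), λ = 5/2 (multiplicity 1), λ = 7/2 (multiplicity 1), λ = 41/8 (multiplicity 1), λ = 61/8 (multiplicity 1), λ = 365/32 (multiplicity 1), λ = 547/32 (multiplicity 1)
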